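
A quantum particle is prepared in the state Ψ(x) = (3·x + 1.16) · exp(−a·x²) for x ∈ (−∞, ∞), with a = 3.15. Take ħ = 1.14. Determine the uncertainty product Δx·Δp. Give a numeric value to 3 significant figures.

Δx = √(⟨x²⟩−⟨x⟩²), Δp = √(⟨p²⟩−⟨p⟩²).
Expand each integrand as polynomial × e^(−2ax²) and use ∫x^(2j)·e^(−2ax²) dx = (2j−1)!!/(4a)^j · √(π/(2a)), odd powers → 0; here √(π/(2a)) = 0.70616. Differentiate with the product rule, d/dx e^(−ax²) = −2ax·e^(−ax²).
Normalization: ∫|Ψ|² dx = 1.4546.
⟨x⟩ = 0.26816, ⟨x²⟩ = 0.13441 ⇒ Δx = 0.24999.
⟨p⟩ = 0.0000, ⟨p²⟩ = 6.9328 ⇒ Δp = 2.6330.
Δx·Δp = 0.65824.

0.658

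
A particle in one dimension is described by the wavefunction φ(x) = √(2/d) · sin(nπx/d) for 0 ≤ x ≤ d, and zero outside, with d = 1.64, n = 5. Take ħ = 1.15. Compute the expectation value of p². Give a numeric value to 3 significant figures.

121.

p² φ = −ħ² d²φ/dx²; ⟨p²⟩ = −ħ² ∫ φ*·φ'' dx.
d/dx sin(nπx/d) = (nπ/d)·cos(nπx/d) and d²/dx² sin(nπx/d) = −(nπ/d)²·sin(nπx/d); on 0 ≤ x ≤ d, ∫sin²(nπx/d) dx = d/2 and ∫sin(nπx/d)·cos(nπx/d) dx = 0.
⟨p²⟩ = 121.32.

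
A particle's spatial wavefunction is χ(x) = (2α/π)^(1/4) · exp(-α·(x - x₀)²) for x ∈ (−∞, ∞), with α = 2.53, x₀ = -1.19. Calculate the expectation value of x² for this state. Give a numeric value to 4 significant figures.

⟨x²⟩ = ∫ x²·|χ|² dx (integrals over the domain).
Gaussian moments (u = x − x₀): ∫u^(2j)·e^(−2αu²) du = (2j−1)!!/(4α)^j · √(π/(2α)), odd powers integrate to 0; here √(π/(2α)) = 0.78795.
⟨x²⟩ = 1.5149.

1.515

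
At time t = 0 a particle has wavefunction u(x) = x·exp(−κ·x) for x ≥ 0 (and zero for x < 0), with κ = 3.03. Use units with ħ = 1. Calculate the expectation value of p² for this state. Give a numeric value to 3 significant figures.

9.18

p² u = −ħ² d²u/dx²; ⟨p²⟩ = −ħ² ∫ u*·u'' dx / ∫|u|² dx.
Differentiate x·exp(−κ·x) with the product rule; every integrand then reduces to terms xʲ·e^(−2κx) on [0, ∞), with ∫₀^∞ xʲ·e^(−2κx) dx = j!/(2κ)^(j+1).
State is unnormalized: ∫|u|² dx = 0.0089869, and ∫u*·(−ħ² u'') dx = 0.082508, so ⟨p²⟩ = 0.082508 / 0.0089869.
⟨p²⟩ = 9.1809.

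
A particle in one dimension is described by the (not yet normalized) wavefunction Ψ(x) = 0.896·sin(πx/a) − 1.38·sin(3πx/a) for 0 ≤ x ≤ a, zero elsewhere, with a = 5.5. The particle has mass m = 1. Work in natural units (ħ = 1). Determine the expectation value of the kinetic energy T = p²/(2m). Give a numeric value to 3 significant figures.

T = −(ħ²/2m) d²/dx², so ⟨T⟩ = −(ħ²/2m) ∫ Ψ*·Ψ'' dx / ∫|Ψ|² dx; with m = 1.
d²/dx² sin(jπx/a) = −(jπ/a)²·sin(jπx/a); on 0 ≤ x ≤ a, ∫sin²(jπx/a) dx = a/2 and ∫sin(jπx/a)·sin(lπx/a) dx = 0 for j ≠ l, so only diagonal terms survive in ∫|Ψ|² and ∫Ψ·Ψ″; ∫Ψ·Ψ′ dx = [Ψ²/2] between the walls = 0.
State is unnormalized: ∫|Ψ|² dx = 7.4448, and ∫Ψ*·(−ħ²/2m · Ψ'') dx = 8.0493, so ⟨T⟩ = 8.0493 / 7.4448.
⟨T⟩ = 1.0812.

1.08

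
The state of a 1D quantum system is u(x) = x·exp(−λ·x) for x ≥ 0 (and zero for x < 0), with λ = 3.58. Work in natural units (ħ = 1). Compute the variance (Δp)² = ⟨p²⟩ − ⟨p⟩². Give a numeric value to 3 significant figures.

Compute ⟨p⟩ and ⟨p²⟩ separately; (Δp)² = ⟨p²⟩ − ⟨p⟩².
Differentiate x·exp(−λ·x) with the product rule; every integrand then reduces to terms xʲ·e^(−2λx) on [0, ∞), with ∫₀^∞ xʲ·e^(−2λx) dx = j!/(2λ)^(j+1).
Normalization: ∫|u|² dx = 0.0054487.
⟨p⟩ = 0.0000 and ⟨p²⟩ = 12.816.
(Δp)² = 12.816 − (0.0000)² = 12.816.

12.8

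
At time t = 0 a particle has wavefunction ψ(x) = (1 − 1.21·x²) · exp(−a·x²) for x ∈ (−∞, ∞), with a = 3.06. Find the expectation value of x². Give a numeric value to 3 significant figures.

⟨x²⟩ = ∫ x²·|ψ|² dx / ∫|ψ|² dx (integrals over the domain).
Expand each integrand as polynomial × e^(−2ax²) and use ∫x^(2j)·e^(−2ax²) dx = (2j−1)!!/(4a)^j · √(π/(2a)), odd powers → 0; here √(π/(2a)) = 0.71647.
State is unnormalized: ∫|ψ|² dx = 0.59582, and ∫ψ*·x²·ψ dx = 0.032396, so ⟨x²⟩ = 0.032396 / 0.59582.
⟨x²⟩ = 0.054373.

0.0544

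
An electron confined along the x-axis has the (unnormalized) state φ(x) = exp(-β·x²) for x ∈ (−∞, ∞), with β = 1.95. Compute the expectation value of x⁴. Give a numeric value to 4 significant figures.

0.04931

⟨x⁴⟩ = ∫ x⁴·|φ|² dx / ∫|φ|² dx (integrals over the domain).
Gaussian moments: ∫x^(2j)·e^(−2βx²) dx = (2j−1)!!/(4β)^j · √(π/(2β)), odd powers integrate to 0; here √(π/(2β)) = 0.89752.
State is unnormalized: ∫|φ|² dx = 0.89752, and ∫φ*·x⁴·φ dx = 0.044256, so ⟨x⁴⟩ = 0.044256 / 0.89752.
⟨x⁴⟩ = 0.049310.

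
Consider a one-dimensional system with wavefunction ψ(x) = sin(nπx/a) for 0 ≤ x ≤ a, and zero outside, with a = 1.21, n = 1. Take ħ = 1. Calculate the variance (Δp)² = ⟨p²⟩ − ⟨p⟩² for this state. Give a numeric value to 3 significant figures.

Compute ⟨p⟩ and ⟨p²⟩ separately; (Δp)² = ⟨p²⟩ − ⟨p⟩².
d/dx sin(nπx/a) = (nπ/a)·cos(nπx/a) and d²/dx² sin(nπx/a) = −(nπ/a)²·sin(nπx/a); on 0 ≤ x ≤ a, ∫sin²(nπx/a) dx = a/2 and ∫sin(nπx/a)·cos(nπx/a) dx = 0.
Normalization: ∫|ψ|² dx = 0.60500.
⟨p⟩ = 0.0000 and ⟨p²⟩ = 6.7411.
(Δp)² = 6.7411 − (0.0000)² = 6.7411.

6.74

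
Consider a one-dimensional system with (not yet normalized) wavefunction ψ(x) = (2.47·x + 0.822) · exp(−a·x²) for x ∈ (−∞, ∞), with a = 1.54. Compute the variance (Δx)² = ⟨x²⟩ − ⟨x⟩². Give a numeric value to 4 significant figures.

0.1988

Compute ⟨x⟩ and ⟨x²⟩ separately, then (Δx)² = ⟨x²⟩ − ⟨x⟩².
Expand each integrand as polynomial × e^(−2ax²) and use ∫x^(2j)·e^(−2ax²) dx = (2j−1)!!/(4a)^j · √(π/(2a)), odd powers → 0; here √(π/(2a)) = 1.0099.
Normalization: ∫|ψ|² dx = 1.6827.
⟨x⟩ = 0.39566 and ⟨x²⟩ = 0.35534.
(Δx)² = 0.35534 − (0.39566)² = 0.19880.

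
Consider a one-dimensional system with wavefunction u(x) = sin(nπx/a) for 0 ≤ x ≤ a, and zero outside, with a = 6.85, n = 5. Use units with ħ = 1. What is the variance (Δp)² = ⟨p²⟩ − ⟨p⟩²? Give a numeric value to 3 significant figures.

Compute ⟨p⟩ and ⟨p²⟩ separately; (Δp)² = ⟨p²⟩ − ⟨p⟩².
d/dx sin(nπx/a) = (nπ/a)·cos(nπx/a) and d²/dx² sin(nπx/a) = −(nπ/a)²·sin(nπx/a); on 0 ≤ x ≤ a, ∫sin²(nπx/a) dx = a/2 and ∫sin(nπx/a)·cos(nπx/a) dx = 0.
Normalization: ∫|u|² dx = 3.4250.
⟨p⟩ = 0.0000 and ⟨p²⟩ = 5.2585.
(Δp)² = 5.2585 − (0.0000)² = 5.2585.

5.26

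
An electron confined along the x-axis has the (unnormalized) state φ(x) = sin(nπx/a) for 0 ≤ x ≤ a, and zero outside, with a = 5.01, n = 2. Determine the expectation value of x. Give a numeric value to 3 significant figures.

⟨x⟩ = ∫ x·|φ|² dx / ∫|φ|² dx (integrals over the domain).
With sin²θ = (1 − cos2θ)/2 on 0 ≤ x ≤ a: ∫sin²(nπx/a) dx = a/2, ∫x·sin²(nπx/a) dx = a²/4, ∫x²·sin²(nπx/a) dx = a³·(1/6 − 1/(4n²π²)); higher powers xᵏ the same way, integrating xᵏ·cos(2nπx/a) by parts.
State is unnormalized: ∫|φ|² dx = 2.5050, and ∫φ*·x·φ dx = 6.2750, so ⟨x⟩ = 6.2750 / 2.5050.
⟨x⟩ = 2.5050.

2.51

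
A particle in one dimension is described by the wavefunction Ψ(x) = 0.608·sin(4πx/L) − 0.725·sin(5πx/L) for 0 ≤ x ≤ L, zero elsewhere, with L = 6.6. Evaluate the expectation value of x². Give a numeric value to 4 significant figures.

⟨x²⟩ = ∫ x²·|Ψ|² dx / ∫|Ψ|² dx (integrals over the domain).
On 0 ≤ x ≤ L (j ≠ l): ∫sin²(jπx/L) dx = L/2, ∫sin(jπx/L)·sin(lπx/L) dx = 0; diagonal moments ∫x·sin²(jπx/L) dx = L²/4, ∫x²·sin²(jπx/L) dx = L³·(1/6 − 1/(4j²π²)); cross terms ∫x·sin(jπx/L)·sin(lπx/L) dx = 0 for j + l even and −4jlL²/(π²(j² − l²)²) for j + l odd, ∫x²·sin(jπx/L)·sin(lπx/L) dx = (−1)^(j+l)·4jlL³/(π²(j² − l²)²); higher powers the same way via product-to-sum and parts.
State is unnormalized: ∫|Ψ|² dx = 2.9545, and ∫Ψ*·x²·Ψ dx = 67.941, so ⟨x²⟩ = 67.941 / 2.9545.
⟨x²⟩ = 22.996.

23.00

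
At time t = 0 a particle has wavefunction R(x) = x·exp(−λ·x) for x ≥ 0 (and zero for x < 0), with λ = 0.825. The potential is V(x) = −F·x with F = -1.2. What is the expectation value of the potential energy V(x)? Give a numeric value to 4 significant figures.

⟨V⟩ = ∫ V(x)·|R|² dx / ∫|R|² dx.
Every integrand reduces to terms xʲ·e^(−2λx) on [0, ∞); use ∫₀^∞ xʲ·e^(−2λx) dx = j!/(2λ)^(j+1).
State is unnormalized: ∫|R|² dx = 0.44522, and ∫R*·V(x)·R dx = 0.97140, so ⟨V⟩ = 0.97140 / 0.44522.
⟨V⟩ = 2.1818.

2.182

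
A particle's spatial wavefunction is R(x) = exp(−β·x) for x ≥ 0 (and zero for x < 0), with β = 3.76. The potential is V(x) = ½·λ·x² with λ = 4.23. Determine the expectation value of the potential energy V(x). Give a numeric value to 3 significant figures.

⟨V⟩ = ∫ V(x)·|R|² dx / ∫|R|² dx.
Every integrand reduces to terms xʲ·e^(−2βx) on [0, ∞); use ∫₀^∞ xʲ·e^(−2βx) dx = j!/(2β)^(j+1).
State is unnormalized: ∫|R|² dx = 0.13298, and ∫R*·V(x)·R dx = 0.0099469, so ⟨V⟩ = 0.0099469 / 0.13298.
⟨V⟩ = 0.074801.

0.0748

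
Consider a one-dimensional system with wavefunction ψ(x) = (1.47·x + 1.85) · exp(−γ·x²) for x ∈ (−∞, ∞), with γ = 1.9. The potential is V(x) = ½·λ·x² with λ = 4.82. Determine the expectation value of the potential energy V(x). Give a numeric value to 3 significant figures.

⟨V⟩ = ∫ V(x)·|ψ|² dx / ∫|ψ|² dx.
Expand each integrand as polynomial × e^(−2γx²) and use ∫x^(2j)·e^(−2γx²) dx = (2j−1)!!/(4γ)^j · √(π/(2γ)), odd powers → 0; here √(π/(2γ)) = 0.90925.
State is unnormalized: ∫|ψ|² dx = 3.3704, and ∫ψ*·V(x)·ψ dx = 1.2327, so ⟨V⟩ = 1.2327 / 3.3704.
⟨V⟩ = 0.36575.

0.366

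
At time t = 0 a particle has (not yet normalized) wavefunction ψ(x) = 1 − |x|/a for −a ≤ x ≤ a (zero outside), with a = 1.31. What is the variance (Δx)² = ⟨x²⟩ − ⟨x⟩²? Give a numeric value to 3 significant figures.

0.172

Compute ⟨x⟩ and ⟨x²⟩ separately, then (Δx)² = ⟨x²⟩ − ⟨x⟩².
ψ is even, so ∫ over [−a, a] = 2∫₀ᵃ with ψ = 1 − x/a there: ∫₀ᵃ (1 − x/a)² dx = a/3, ∫₀ᵃ x²(1 − x/a)² dx = a³/30, ∫₀ᵃ x⁴(1 − x/a)² dx = a⁵/105.
Normalization: ∫|ψ|² dx = 0.87333.
⟨x⟩ = 0.0000 and ⟨x²⟩ = 0.17161.
(Δx)² = 0.17161 − (0.0000)² = 0.17161.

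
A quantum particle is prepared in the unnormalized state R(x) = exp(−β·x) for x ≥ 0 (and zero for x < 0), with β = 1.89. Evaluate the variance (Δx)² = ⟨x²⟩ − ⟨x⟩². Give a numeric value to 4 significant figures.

Compute ⟨x⟩ and ⟨x²⟩ separately, then (Δx)² = ⟨x²⟩ − ⟨x⟩².
Every integrand reduces to terms xʲ·e^(−2βx) on [0, ∞); use ∫₀^∞ xʲ·e^(−2βx) dx = j!/(2β)^(j+1).
Normalization: ∫|R|² dx = 0.26455.
⟨x⟩ = 0.26455 and ⟨x²⟩ = 0.13997.
(Δx)² = 0.13997 − (0.26455)² = 0.069987.

0.06999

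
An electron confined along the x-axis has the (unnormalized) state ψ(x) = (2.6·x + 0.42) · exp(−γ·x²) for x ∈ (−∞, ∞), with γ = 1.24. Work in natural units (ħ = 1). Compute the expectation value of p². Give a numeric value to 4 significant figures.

3.436

p² ψ = −ħ² d²ψ/dx²; ⟨p²⟩ = −ħ² ∫ ψ*·ψ'' dx / ∫|ψ|² dx.
Expand each integrand as polynomial × e^(−2γx²) and use ∫x^(2j)·e^(−2γx²) dx = (2j−1)!!/(4γ)^j · √(π/(2γ)), odd powers → 0; here √(π/(2γ)) = 1.1255. Differentiate with the product rule, d/dx e^(−γx²) = −2γx·e^(−γx²).
State is unnormalized: ∫|ψ|² dx = 1.7325, and ∫ψ*·(−ħ² ψ'') dx = 5.9525, so ⟨p²⟩ = 5.9525 / 1.7325.
⟨p²⟩ = 3.4358.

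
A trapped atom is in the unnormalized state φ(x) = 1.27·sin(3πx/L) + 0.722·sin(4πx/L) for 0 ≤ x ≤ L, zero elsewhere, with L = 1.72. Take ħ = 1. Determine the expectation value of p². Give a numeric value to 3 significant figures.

35.7

p² φ = −ħ² d²φ/dx²; ⟨p²⟩ = −ħ² ∫ φ*·φ'' dx / ∫|φ|² dx.
d²/dx² sin(jπx/L) = −(jπ/L)²·sin(jπx/L); on 0 ≤ x ≤ L, ∫sin²(jπx/L) dx = L/2 and ∫sin(jπx/L)·sin(lπx/L) dx = 0 for j ≠ l, so only diagonal terms survive in ∫|φ|² and ∫φ·φ″; ∫φ·φ′ dx = [φ²/2] between the walls = 0.
State is unnormalized: ∫|φ|² dx = 1.8354, and ∫φ*·(−ħ² φ'') dx = 65.577, so ⟨p²⟩ = 65.577 / 1.8354.
⟨p²⟩ = 35.729.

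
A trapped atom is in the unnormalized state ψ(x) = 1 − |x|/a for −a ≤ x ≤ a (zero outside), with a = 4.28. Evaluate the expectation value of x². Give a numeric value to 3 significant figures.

⟨x²⟩ = ∫ x²·|ψ|² dx / ∫|ψ|² dx (integrals over the domain).
ψ is even, so ∫ over [−a, a] = 2∫₀ᵃ with ψ = 1 − x/a there: ∫₀ᵃ (1 − x/a)² dx = a/3, ∫₀ᵃ x²(1 − x/a)² dx = a³/30, ∫₀ᵃ x⁴(1 − x/a)² dx = a⁵/105.
State is unnormalized: ∫|ψ|² dx = 2.8533, and ∫ψ*·x²·ψ dx = 5.2269, so ⟨x²⟩ = 5.2269 / 2.8533.
⟨x²⟩ = 1.8318.

1.83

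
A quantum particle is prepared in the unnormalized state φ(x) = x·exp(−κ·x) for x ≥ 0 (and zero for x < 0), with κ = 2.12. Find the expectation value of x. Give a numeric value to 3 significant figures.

⟨x⟩ = ∫ x·|φ|² dx / ∫|φ|² dx (integrals over the domain).
Every integrand reduces to terms xʲ·e^(−2κx) on [0, ∞); use ∫₀^∞ xʲ·e^(−2κx) dx = j!/(2κ)^(j+1).
State is unnormalized: ∫|φ|² dx = 0.026238, and ∫φ*·x·φ dx = 0.018565, so ⟨x⟩ = 0.018565 / 0.026238.
⟨x⟩ = 0.70755.

0.708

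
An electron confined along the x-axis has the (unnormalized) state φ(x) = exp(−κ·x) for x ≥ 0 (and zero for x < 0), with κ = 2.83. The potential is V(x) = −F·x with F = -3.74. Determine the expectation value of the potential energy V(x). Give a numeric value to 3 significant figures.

0.661

⟨V⟩ = ∫ V(x)·|φ|² dx / ∫|φ|² dx.
Every integrand reduces to terms xʲ·e^(−2κx) on [0, ∞); use ∫₀^∞ xʲ·e^(−2κx) dx = j!/(2κ)^(j+1).
State is unnormalized: ∫|φ|² dx = 0.17668, and ∫φ*·V(x)·φ dx = 0.11675, so ⟨V⟩ = 0.11675 / 0.17668.
⟨V⟩ = 0.66078.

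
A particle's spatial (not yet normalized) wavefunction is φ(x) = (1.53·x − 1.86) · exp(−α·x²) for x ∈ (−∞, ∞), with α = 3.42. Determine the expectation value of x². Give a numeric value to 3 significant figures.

0.0800

⟨x²⟩ = ∫ x²·|φ|² dx / ∫|φ|² dx (integrals over the domain).
Expand each integrand as polynomial × e^(−2αx²) and use ∫x^(2j)·e^(−2αx²) dx = (2j−1)!!/(4α)^j · √(π/(2α)), odd powers → 0; here √(π/(2α)) = 0.67771.
State is unnormalized: ∫|φ|² dx = 2.4606, and ∫φ*·x²·φ dx = 0.19682, so ⟨x²⟩ = 0.19682 / 2.4606.
⟨x²⟩ = 0.079990.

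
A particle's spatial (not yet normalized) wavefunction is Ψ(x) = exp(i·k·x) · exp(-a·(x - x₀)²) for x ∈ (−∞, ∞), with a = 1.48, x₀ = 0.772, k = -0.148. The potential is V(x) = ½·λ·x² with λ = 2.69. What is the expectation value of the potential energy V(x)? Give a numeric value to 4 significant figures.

1.029

⟨V⟩ = ∫ V(x)·|Ψ|² dx / ∫|Ψ|² dx.
Gaussian moments (u = x − x₀): ∫u^(2j)·e^(−2au²) du = (2j−1)!!/(4a)^j · √(π/(2a)), odd powers integrate to 0; here √(π/(2a)) = 1.0302.
State is unnormalized: ∫|Ψ|² dx = 1.0302, and ∫Ψ*·V(x)·Ψ dx = 1.0599, so ⟨V⟩ = 1.0599 / 1.0302.
⟨V⟩ = 1.0288.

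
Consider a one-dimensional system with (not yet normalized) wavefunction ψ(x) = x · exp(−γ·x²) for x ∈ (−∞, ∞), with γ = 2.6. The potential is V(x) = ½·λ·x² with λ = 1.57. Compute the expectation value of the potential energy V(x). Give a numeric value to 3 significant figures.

0.226

⟨V⟩ = ∫ V(x)·|ψ|² dx / ∫|ψ|² dx.
Expand each integrand as polynomial × e^(−2γx²) and use ∫x^(2j)·e^(−2γx²) dx = (2j−1)!!/(4γ)^j · √(π/(2γ)), odd powers → 0; here √(π/(2γ)) = 0.77727.
State is unnormalized: ∫|ψ|² dx = 0.074738, and ∫ψ*·V(x)·ψ dx = 0.016924, so ⟨V⟩ = 0.016924 / 0.074738.
⟨V⟩ = 0.22644.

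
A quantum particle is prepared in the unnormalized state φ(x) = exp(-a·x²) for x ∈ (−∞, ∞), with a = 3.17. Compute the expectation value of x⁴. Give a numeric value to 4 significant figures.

0.01866

⟨x⁴⟩ = ∫ x⁴·|φ|² dx / ∫|φ|² dx (integrals over the domain).
Gaussian moments: ∫x^(2j)·e^(−2ax²) dx = (2j−1)!!/(4a)^j · √(π/(2a)), odd powers integrate to 0; here √(π/(2a)) = 0.70393.
State is unnormalized: ∫|φ|² dx = 0.70393, and ∫φ*·x⁴·φ dx = 0.013134, so ⟨x⁴⟩ = 0.013134 / 0.70393.
⟨x⁴⟩ = 0.018659.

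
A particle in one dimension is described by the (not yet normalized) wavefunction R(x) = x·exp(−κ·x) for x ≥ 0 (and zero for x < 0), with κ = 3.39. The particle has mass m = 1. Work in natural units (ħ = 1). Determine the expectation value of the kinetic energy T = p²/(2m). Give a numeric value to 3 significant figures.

T = −(ħ²/2m) d²/dx², so ⟨T⟩ = −(ħ²/2m) ∫ R*·R'' dx / ∫|R|² dx; with m = 1.
Differentiate x·exp(−κ·x) with the product rule; every integrand then reduces to terms xʲ·e^(−2κx) on [0, ∞), with ∫₀^∞ xʲ·e^(−2κx) dx = j!/(2κ)^(j+1).
State is unnormalized: ∫|R|² dx = 0.0064171, and ∫R*·(−ħ²/2m · R'') dx = 0.036873, so ⟨T⟩ = 0.036873 / 0.0064171.
⟨T⟩ = 5.7461.

5.75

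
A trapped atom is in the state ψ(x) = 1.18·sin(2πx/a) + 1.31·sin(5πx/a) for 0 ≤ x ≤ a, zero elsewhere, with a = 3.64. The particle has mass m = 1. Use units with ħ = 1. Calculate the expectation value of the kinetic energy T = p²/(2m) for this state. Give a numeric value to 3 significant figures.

T = −(ħ²/2m) d²/dx², so ⟨T⟩ = −(ħ²/2m) ∫ ψ*·ψ'' dx / ∫|ψ|² dx; with m = 1.
d²/dx² sin(jπx/a) = −(jπ/a)²·sin(jπx/a); on 0 ≤ x ≤ a, ∫sin²(jπx/a) dx = a/2 and ∫sin(jπx/a)·sin(lπx/a) dx = 0 for j ≠ l, so only diagonal terms survive in ∫|ψ|² and ∫ψ·ψ″; ∫ψ·ψ′ dx = [ψ²/2] between the walls = 0.
State is unnormalized: ∫|ψ|² dx = 5.6575, and ∫ψ*·(−ħ²/2m · ψ'') dx = 32.857, so ⟨T⟩ = 32.857 / 5.6575.
⟨T⟩ = 5.8078.

5.81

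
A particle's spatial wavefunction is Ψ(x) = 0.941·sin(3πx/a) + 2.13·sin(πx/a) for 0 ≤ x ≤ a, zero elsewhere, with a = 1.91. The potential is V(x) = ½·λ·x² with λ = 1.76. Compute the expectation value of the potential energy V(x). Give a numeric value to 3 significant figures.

1.02

⟨V⟩ = ∫ V(x)·|Ψ|² dx / ∫|Ψ|² dx.
On 0 ≤ x ≤ a (j ≠ l): ∫sin²(jπx/a) dx = a/2, ∫sin(jπx/a)·sin(lπx/a) dx = 0; diagonal moments ∫x·sin²(jπx/a) dx = a²/4, ∫x²·sin²(jπx/a) dx = a³·(1/6 − 1/(4j²π²)); cross terms ∫x·sin(jπx/a)·sin(lπx/a) dx = 0 for j + l even and −4jla²/(π²(j² − l²)²) for j + l odd, ∫x²·sin(jπx/a)·sin(lπx/a) dx = (−1)^(j+l)·4jla³/(π²(j² − l²)²); higher powers the same way via product-to-sum and parts.
State is unnormalized: ∫|Ψ|² dx = 5.1784, and ∫Ψ*·V(x)·Ψ dx = 5.2884, so ⟨V⟩ = 5.2884 / 5.1784.
⟨V⟩ = 1.0213.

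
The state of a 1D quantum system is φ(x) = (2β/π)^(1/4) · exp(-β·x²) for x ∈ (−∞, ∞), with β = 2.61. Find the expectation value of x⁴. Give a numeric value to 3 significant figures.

⟨x⁴⟩ = ∫ x⁴·|φ|² dx (integrals over the domain).
Gaussian moments: ∫x^(2j)·e^(−2βx²) dx = (2j−1)!!/(4β)^j · √(π/(2β)), odd powers integrate to 0; here √(π/(2β)) = 0.77578.
⟨x⁴⟩ = 0.027525.

0.0275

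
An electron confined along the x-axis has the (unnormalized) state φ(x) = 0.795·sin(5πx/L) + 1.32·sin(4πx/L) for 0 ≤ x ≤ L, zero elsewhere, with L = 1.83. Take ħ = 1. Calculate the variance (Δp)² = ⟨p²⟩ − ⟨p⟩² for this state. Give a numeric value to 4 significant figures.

Compute ⟨p⟩ and ⟨p²⟩ separately; (Δp)² = ⟨p²⟩ − ⟨p⟩².
d²/dx² sin(jπx/L) = −(jπ/L)²·sin(jπx/L); on 0 ≤ x ≤ L, ∫sin²(jπx/L) dx = L/2 and ∫sin(jπx/L)·sin(lπx/L) dx = 0 for j ≠ l, so only diagonal terms survive in ∫|φ|² and ∫φ·φ″; ∫φ·φ′ dx = [φ²/2] between the walls = 0.
Normalization: ∫|φ|² dx = 2.1726.
⟨p⟩ = 0.0000 and ⟨p²⟩ = 54.214.
(Δp)² = 54.214 − (0.0000)² = 54.214.

54.21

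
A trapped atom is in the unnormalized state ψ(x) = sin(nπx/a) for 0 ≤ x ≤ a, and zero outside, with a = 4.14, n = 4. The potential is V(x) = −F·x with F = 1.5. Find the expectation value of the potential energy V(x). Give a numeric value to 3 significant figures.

-3.11

⟨V⟩ = ∫ V(x)·|ψ|² dx / ∫|ψ|² dx.
With sin²θ = (1 − cos2θ)/2 on 0 ≤ x ≤ a: ∫sin²(nπx/a) dx = a/2, ∫x·sin²(nπx/a) dx = a²/4, ∫x²·sin²(nπx/a) dx = a³·(1/6 − 1/(4n²π²)); higher powers xᵏ the same way, integrating xᵏ·cos(2nπx/a) by parts.
State is unnormalized: ∫|ψ|² dx = 2.0700, and ∫ψ*·V(x)·ψ dx = -6.4274, so ⟨V⟩ = -6.4274 / 2.0700.
⟨V⟩ = -3.1050.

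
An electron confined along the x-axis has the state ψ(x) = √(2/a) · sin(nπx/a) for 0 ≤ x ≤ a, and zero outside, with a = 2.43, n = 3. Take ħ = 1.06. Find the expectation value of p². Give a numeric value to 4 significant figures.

16.90

p² ψ = −ħ² d²ψ/dx²; ⟨p²⟩ = −ħ² ∫ ψ*·ψ'' dx.
d/dx sin(nπx/a) = (nπ/a)·cos(nπx/a) and d²/dx² sin(nπx/a) = −(nπ/a)²·sin(nπx/a); on 0 ≤ x ≤ a, ∫sin²(nπx/a) dx = a/2 and ∫sin(nπx/a)·cos(nπx/a) dx = 0.
⟨p²⟩ = 16.902.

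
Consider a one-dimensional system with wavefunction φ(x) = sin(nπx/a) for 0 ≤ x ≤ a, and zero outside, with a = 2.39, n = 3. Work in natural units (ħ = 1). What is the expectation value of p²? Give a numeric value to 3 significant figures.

p² φ = −ħ² d²φ/dx²; ⟨p²⟩ = −ħ² ∫ φ*·φ'' dx / ∫|φ|² dx.
d/dx sin(nπx/a) = (nπ/a)·cos(nπx/a) and d²/dx² sin(nπx/a) = −(nπ/a)²·sin(nπx/a); on 0 ≤ x ≤ a, ∫sin²(nπx/a) dx = a/2 and ∫sin(nπx/a)·cos(nπx/a) dx = 0.
State is unnormalized: ∫|φ|² dx = 1.1950, and ∫φ*·(−ħ² φ'') dx = 18.583, so ⟨p²⟩ = 18.583 / 1.1950.
⟨p²⟩ = 15.551.

15.6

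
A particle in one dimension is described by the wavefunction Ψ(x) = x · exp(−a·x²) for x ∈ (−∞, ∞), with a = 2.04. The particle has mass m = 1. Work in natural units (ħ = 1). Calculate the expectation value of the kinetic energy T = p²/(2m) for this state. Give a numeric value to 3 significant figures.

3.06

T = −(ħ²/2m) d²/dx², so ⟨T⟩ = −(ħ²/2m) ∫ Ψ*·Ψ'' dx / ∫|Ψ|² dx; with m = 1.
Expand each integrand as polynomial × e^(−2ax²) and use ∫x^(2j)·e^(−2ax²) dx = (2j−1)!!/(4a)^j · √(π/(2a)), odd powers → 0; here √(π/(2a)) = 0.87750. Differentiate with the product rule, d/dx e^(−ax²) = −2ax·e^(−ax²).
State is unnormalized: ∫|Ψ|² dx = 0.10754, and ∫Ψ*·(−ħ²/2m · Ψ'') dx = 0.32906, so ⟨T⟩ = 0.32906 / 0.10754.
⟨T⟩ = 3.0600.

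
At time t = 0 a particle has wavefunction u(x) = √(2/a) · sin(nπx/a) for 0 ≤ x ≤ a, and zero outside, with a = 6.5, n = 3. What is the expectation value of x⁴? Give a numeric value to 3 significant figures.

337.

⟨x⁴⟩ = ∫ x⁴·|u|² dx (integrals over the domain).
With sin²θ = (1 − cos2θ)/2 on 0 ≤ x ≤ a: ∫sin²(nπx/a) dx = a/2, ∫x·sin²(nπx/a) dx = a²/4, ∫x²·sin²(nπx/a) dx = a³·(1/6 − 1/(4n²π²)); higher powers xᵏ the same way, integrating xᵏ·cos(2nπx/a) by parts.
⟨x⁴⟩ = 337.26.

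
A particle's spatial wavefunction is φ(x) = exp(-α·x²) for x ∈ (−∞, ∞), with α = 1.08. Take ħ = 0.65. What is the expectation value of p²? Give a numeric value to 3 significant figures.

p² φ = −ħ² d²φ/dx²; ⟨p²⟩ = −ħ² ∫ φ*·φ'' dx / ∫|φ|² dx.
Gaussian moments: ∫x^(2j)·e^(−2αx²) dx = (2j−1)!!/(4α)^j · √(π/(2α)), odd powers integrate to 0; here √(π/(2α)) = 1.2060. Derivatives: d/dx e^(−αx²) = −2αx·e^(−αx²), d²/dx² e^(−αx²) = (4α²x² − 2α)·e^(−αx²).
State is unnormalized: ∫|φ|² dx = 1.2060, and ∫φ*·(−ħ² φ'') dx = 0.55030, so ⟨p²⟩ = 0.55030 / 1.2060.
⟨p²⟩ = 0.45630.

0.456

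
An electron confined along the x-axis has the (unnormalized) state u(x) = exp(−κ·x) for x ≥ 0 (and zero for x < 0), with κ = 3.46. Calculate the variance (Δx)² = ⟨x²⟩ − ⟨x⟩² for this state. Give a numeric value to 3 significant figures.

0.0209

Compute ⟨x⟩ and ⟨x²⟩ separately, then (Δx)² = ⟨x²⟩ − ⟨x⟩².
Every integrand reduces to terms xʲ·e^(−2κx) on [0, ∞); use ∫₀^∞ xʲ·e^(−2κx) dx = j!/(2κ)^(j+1).
Normalization: ∫|u|² dx = 0.14451.
⟨x⟩ = 0.14451 and ⟨x²⟩ = 0.041766.
(Δx)² = 0.041766 − (0.14451)² = 0.020883.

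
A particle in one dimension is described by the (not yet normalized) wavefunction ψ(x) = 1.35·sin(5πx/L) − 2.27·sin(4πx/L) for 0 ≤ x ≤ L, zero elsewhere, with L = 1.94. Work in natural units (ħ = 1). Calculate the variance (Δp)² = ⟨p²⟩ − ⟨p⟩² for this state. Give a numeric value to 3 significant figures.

Compute ⟨p⟩ and ⟨p²⟩ separately; (Δp)² = ⟨p²⟩ − ⟨p⟩².
d²/dx² sin(jπx/L) = −(jπ/L)²·sin(jπx/L); on 0 ≤ x ≤ L, ∫sin²(jπx/L) dx = L/2 and ∫sin(jπx/L)·sin(lπx/L) dx = 0 for j ≠ l, so only diagonal terms survive in ∫|ψ|² and ∫ψ·ψ″; ∫ψ·ψ′ dx = [ψ²/2] between the walls = 0.
Normalization: ∫|ψ|² dx = 6.7661.
⟨p⟩ = 0.0000 and ⟨p²⟩ = 48.125.
(Δp)² = 48.125 − (0.0000)² = 48.125.

48.1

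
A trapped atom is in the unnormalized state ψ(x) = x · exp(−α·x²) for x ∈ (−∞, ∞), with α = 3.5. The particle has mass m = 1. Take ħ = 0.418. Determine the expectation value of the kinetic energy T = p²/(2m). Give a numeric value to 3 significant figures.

T = −(ħ²/2m) d²/dx², so ⟨T⟩ = −(ħ²/2m) ∫ ψ*·ψ'' dx / ∫|ψ|² dx; with m = 1.
Expand each integrand as polynomial × e^(−2αx²) and use ∫x^(2j)·e^(−2αx²) dx = (2j−1)!!/(4α)^j · √(π/(2α)), odd powers → 0; here √(π/(2α)) = 0.66992. Differentiate with the product rule, d/dx e^(−αx²) = −2αx·e^(−αx²).
State is unnormalized: ∫|ψ|² dx = 0.047852, and ∫ψ*·(−ħ²/2m · ψ'') dx = 0.043894, so ⟨T⟩ = 0.043894 / 0.047852.
⟨T⟩ = 0.91730.

0.917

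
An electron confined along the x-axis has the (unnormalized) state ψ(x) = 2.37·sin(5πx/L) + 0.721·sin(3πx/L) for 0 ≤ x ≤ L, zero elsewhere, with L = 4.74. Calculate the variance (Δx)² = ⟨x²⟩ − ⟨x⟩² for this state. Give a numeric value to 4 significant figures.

Compute ⟨x⟩ and ⟨x²⟩ separately, then (Δx)² = ⟨x²⟩ − ⟨x⟩².
On 0 ≤ x ≤ L (j ≠ l): ∫sin²(jπx/L) dx = L/2, ∫sin(jπx/L)·sin(lπx/L) dx = 0; diagonal moments ∫x·sin²(jπx/L) dx = L²/4, ∫x²·sin²(jπx/L) dx = L³·(1/6 − 1/(4j²π²)); cross terms ∫x·sin(jπx/L)·sin(lπx/L) dx = 0 for j + l even and −4jlL²/(π²(j² − l²)²) for j + l odd, ∫x²·sin(jπx/L)·sin(lπx/L) dx = (−1)^(j+l)·4jlL³/(π²(j² − l²)²); higher powers the same way via product-to-sum and parts.
Normalization: ∫|ψ|² dx = 14.544.
⟨x⟩ = 2.3700 and ⟨x²⟩ = 8.0311.
(Δx)² = 8.0311 − (2.3700)² = 2.4142.

2.414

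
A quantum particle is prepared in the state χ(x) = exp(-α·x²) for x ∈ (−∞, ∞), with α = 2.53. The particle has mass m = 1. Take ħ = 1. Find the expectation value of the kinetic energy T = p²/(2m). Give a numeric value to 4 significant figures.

T = −(ħ²/2m) d²/dx², so ⟨T⟩ = −(ħ²/2m) ∫ χ*·χ'' dx / ∫|χ|² dx; with m = 1.
Gaussian moments: ∫x^(2j)·e^(−2αx²) dx = (2j−1)!!/(4α)^j · √(π/(2α)), odd powers integrate to 0; here √(π/(2α)) = 0.78795. Derivatives: d/dx e^(−αx²) = −2αx·e^(−αx²), d²/dx² e^(−αx²) = (4α²x² − 2α)·e^(−αx²).
State is unnormalized: ∫|χ|² dx = 0.78795, and ∫χ*·(−ħ²/2m · χ'') dx = 0.99676, so ⟨T⟩ = 0.99676 / 0.78795.
⟨T⟩ = 1.2650.

1.265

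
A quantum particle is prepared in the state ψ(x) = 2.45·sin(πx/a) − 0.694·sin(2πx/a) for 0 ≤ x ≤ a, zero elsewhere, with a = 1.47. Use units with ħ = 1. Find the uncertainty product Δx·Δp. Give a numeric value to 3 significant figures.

Δx = √(⟨x²⟩−⟨x⟩²), Δp = √(⟨p²⟩−⟨p⟩²).
On 0 ≤ x ≤ a (j ≠ l): ∫sin²(jπx/a) dx = a/2, ∫sin(jπx/a)·sin(lπx/a) dx = 0; diagonal moments ∫x·sin²(jπx/a) dx = a²/4, ∫x²·sin²(jπx/a) dx = a³·(1/6 − 1/(4j²π²)); cross terms ∫x·sin(jπx/a)·sin(lπx/a) dx = 0 for j + l even and −4jla²/(π²(j² − l²)²) for j + l odd, ∫x²·sin(jπx/a)·sin(lπx/a) dx = (−1)^(j+l)·4jla³/(π²(j² − l²)²); higher powers the same way via product-to-sum and parts. d²/dx² sin(jπx/a) = −(jπ/a)²·sin(jπx/a); on 0 ≤ x ≤ a, ∫sin²(jπx/a) dx = a/2 and ∫sin(jπx/a)·sin(lπx/a) dx = 0 for j ≠ l, so only diagonal terms survive in ∫|ψ|² and ∫ψ·ψ″; ∫ψ·ψ′ dx = [ψ²/2] between the walls = 0.
Normalization: ∫|ψ|² dx = 4.7658.
⟨x⟩ = 0.87387, ⟨x²⟩ = 0.82106 ⇒ Δx = 0.23962.
⟨p⟩ = 0.0000, ⟨p²⟩ = 5.5851 ⇒ Δp = 2.3633.
Δx·Δp = 0.56629.

0.566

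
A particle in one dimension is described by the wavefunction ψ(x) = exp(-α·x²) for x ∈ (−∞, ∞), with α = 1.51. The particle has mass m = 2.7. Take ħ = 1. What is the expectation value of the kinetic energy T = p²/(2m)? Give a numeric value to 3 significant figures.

T = −(ħ²/2m) d²/dx², so ⟨T⟩ = −(ħ²/2m) ∫ ψ*·ψ'' dx / ∫|ψ|² dx; with m = 2.7.
Gaussian moments: ∫x^(2j)·e^(−2αx²) dx = (2j−1)!!/(4α)^j · √(π/(2α)), odd powers integrate to 0; here √(π/(2α)) = 1.0199. Derivatives: d/dx e^(−αx²) = −2αx·e^(−αx²), d²/dx² e^(−αx²) = (4α²x² − 2α)·e^(−αx²).
State is unnormalized: ∫|ψ|² dx = 1.0199, and ∫ψ*·(−ħ²/2m · ψ'') dx = 0.28520, so ⟨T⟩ = 0.28520 / 1.0199.
⟨T⟩ = 0.27963.

0.280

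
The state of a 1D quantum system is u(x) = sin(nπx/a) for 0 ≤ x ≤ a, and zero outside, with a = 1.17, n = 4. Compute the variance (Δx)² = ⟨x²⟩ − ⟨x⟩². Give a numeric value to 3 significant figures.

0.110

Compute ⟨x⟩ and ⟨x²⟩ separately, then (Δx)² = ⟨x²⟩ − ⟨x⟩².
With sin²θ = (1 − cos2θ)/2 on 0 ≤ x ≤ a: ∫sin²(nπx/a) dx = a/2, ∫x·sin²(nπx/a) dx = a²/4, ∫x²·sin²(nπx/a) dx = a³·(1/6 − 1/(4n²π²)); higher powers xᵏ the same way, integrating xᵏ·cos(2nπx/a) by parts.
Normalization: ∫|u|² dx = 0.58500.
⟨x⟩ = 0.58500 and ⟨x²⟩ = 0.45197.
(Δx)² = 0.45197 − (0.58500)² = 0.10974.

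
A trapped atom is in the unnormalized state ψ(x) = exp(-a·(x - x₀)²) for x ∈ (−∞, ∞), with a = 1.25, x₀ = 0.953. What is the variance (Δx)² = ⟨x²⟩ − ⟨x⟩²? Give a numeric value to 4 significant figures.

0.2000

Compute ⟨x⟩ and ⟨x²⟩ separately, then (Δx)² = ⟨x²⟩ − ⟨x⟩².
Gaussian moments (u = x − x₀): ∫u^(2j)·e^(−2au²) du = (2j−1)!!/(4a)^j · √(π/(2a)), odd powers integrate to 0; here √(π/(2a)) = 1.1210.
Normalization: ∫|ψ|² dx = 1.1210.
⟨x⟩ = 0.95300 and ⟨x²⟩ = 1.1082.
(Δx)² = 1.1082 − (0.95300)² = 0.20000.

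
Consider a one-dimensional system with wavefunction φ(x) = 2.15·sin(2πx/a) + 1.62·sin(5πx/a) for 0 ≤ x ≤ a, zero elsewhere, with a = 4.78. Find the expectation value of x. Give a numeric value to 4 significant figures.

2.306

⟨x⟩ = ∫ x·|φ|² dx / ∫|φ|² dx (integrals over the domain).
On 0 ≤ x ≤ a (j ≠ l): ∫sin²(jπx/a) dx = a/2, ∫sin(jπx/a)·sin(lπx/a) dx = 0; diagonal moments ∫x·sin²(jπx/a) dx = a²/4, ∫x²·sin²(jπx/a) dx = a³·(1/6 − 1/(4j²π²)); cross terms ∫x·sin(jπx/a)·sin(lπx/a) dx = 0 for j + l even and −4jla²/(π²(j² − l²)²) for j + l odd, ∫x²·sin(jπx/a)·sin(lπx/a) dx = (−1)^(j+l)·4jla³/(π²(j² − l²)²); higher powers the same way via product-to-sum and parts.
State is unnormalized: ∫|φ|² dx = 17.320, and ∫φ*·x·φ dx = 39.932, so ⟨x⟩ = 39.932 / 17.320.
⟨x⟩ = 2.3055.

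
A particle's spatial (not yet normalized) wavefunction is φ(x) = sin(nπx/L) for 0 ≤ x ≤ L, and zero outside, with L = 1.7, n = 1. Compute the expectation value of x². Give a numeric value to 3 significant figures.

0.817

⟨x²⟩ = ∫ x²·|φ|² dx / ∫|φ|² dx (integrals over the domain).
With sin²θ = (1 − cos2θ)/2 on 0 ≤ x ≤ L: ∫sin²(nπx/L) dx = L/2, ∫x·sin²(nπx/L) dx = L²/4, ∫x²·sin²(nπx/L) dx = L³·(1/6 − 1/(4n²π²)); higher powers xᵏ the same way, integrating xᵏ·cos(2nπx/L) by parts.
State is unnormalized: ∫|φ|² dx = 0.85000, and ∫φ*·x²·φ dx = 0.69439, so ⟨x²⟩ = 0.69439 / 0.85000.
⟨x²⟩ = 0.81692.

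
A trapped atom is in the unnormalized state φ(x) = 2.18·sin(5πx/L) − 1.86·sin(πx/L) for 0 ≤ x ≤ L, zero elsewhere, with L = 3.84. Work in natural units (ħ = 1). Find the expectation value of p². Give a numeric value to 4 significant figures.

p² φ = −ħ² d²φ/dx²; ⟨p²⟩ = −ħ² ∫ φ*·φ'' dx / ∫|φ|² dx.
d²/dx² sin(jπx/L) = −(jπ/L)²·sin(jπx/L); on 0 ≤ x ≤ L, ∫sin²(jπx/L) dx = L/2 and ∫sin(jπx/L)·sin(lπx/L) dx = 0 for j ≠ l, so only diagonal terms survive in ∫|φ|² and ∫φ·φ″; ∫φ·φ′ dx = [φ²/2] between the walls = 0.
State is unnormalized: ∫|φ|² dx = 15.767, and ∫φ*·(−ħ² φ'') dx = 157.13, so ⟨p²⟩ = 157.13 / 15.767.
⟨p²⟩ = 9.9657.

9.966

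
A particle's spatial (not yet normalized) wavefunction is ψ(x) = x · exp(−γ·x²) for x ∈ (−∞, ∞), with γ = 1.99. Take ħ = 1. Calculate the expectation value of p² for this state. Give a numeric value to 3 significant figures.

5.97

p² ψ = −ħ² d²ψ/dx²; ⟨p²⟩ = −ħ² ∫ ψ*·ψ'' dx / ∫|ψ|² dx.
Expand each integrand as polynomial × e^(−2γx²) and use ∫x^(2j)·e^(−2γx²) dx = (2j−1)!!/(4γ)^j · √(π/(2γ)), odd powers → 0; here √(π/(2γ)) = 0.88845. Differentiate with the product rule, d/dx e^(−γx²) = −2γx·e^(−γx²).
State is unnormalized: ∫|ψ|² dx = 0.11161, and ∫ψ*·(−ħ² ψ'') dx = 0.66634, so ⟨p²⟩ = 0.66634 / 0.11161.
⟨p²⟩ = 5.9700.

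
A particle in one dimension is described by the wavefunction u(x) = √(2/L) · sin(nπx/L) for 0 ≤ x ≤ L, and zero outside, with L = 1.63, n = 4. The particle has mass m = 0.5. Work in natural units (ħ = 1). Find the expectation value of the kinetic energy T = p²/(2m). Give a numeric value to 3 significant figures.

T = −(ħ²/2m) d²/dx², so ⟨T⟩ = −(ħ²/2m) ∫ u*·u'' dx; with m = 0.5.
d/dx sin(nπx/L) = (nπ/L)·cos(nπx/L) and d²/dx² sin(nπx/L) = −(nπ/L)²·sin(nπx/L); on 0 ≤ x ≤ L, ∫sin²(nπx/L) dx = L/2 and ∫sin(nπx/L)·cos(nπx/L) dx = 0.
⟨T⟩ = 59.435.

59.4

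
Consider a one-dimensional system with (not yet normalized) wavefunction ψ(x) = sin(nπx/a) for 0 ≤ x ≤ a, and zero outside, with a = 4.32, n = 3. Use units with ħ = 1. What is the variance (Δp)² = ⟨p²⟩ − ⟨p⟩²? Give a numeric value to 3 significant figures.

4.76

Compute ⟨p⟩ and ⟨p²⟩ separately; (Δp)² = ⟨p²⟩ − ⟨p⟩².
d/dx sin(nπx/a) = (nπ/a)·cos(nπx/a) and d²/dx² sin(nπx/a) = −(nπ/a)²·sin(nπx/a); on 0 ≤ x ≤ a, ∫sin²(nπx/a) dx = a/2 and ∫sin(nπx/a)·cos(nπx/a) dx = 0.
Normalization: ∫|ψ|² dx = 2.1600.
⟨p⟩ = 0.0000 and ⟨p²⟩ = 4.7596.
(Δp)² = 4.7596 − (0.0000)² = 4.7596.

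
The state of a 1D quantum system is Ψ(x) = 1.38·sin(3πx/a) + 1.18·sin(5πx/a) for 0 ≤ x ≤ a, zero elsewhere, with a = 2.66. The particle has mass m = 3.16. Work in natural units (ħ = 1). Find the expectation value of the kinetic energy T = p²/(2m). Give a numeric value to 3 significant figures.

3.48

T = −(ħ²/2m) d²/dx², so ⟨T⟩ = −(ħ²/2m) ∫ Ψ*·Ψ'' dx / ∫|Ψ|² dx; with m = 3.16.
d²/dx² sin(jπx/a) = −(jπ/a)²·sin(jπx/a); on 0 ≤ x ≤ a, ∫sin²(jπx/a) dx = a/2 and ∫sin(jπx/a)·sin(lπx/a) dx = 0 for j ≠ l, so only diagonal terms survive in ∫|Ψ|² and ∫Ψ·Ψ″; ∫Ψ·Ψ′ dx = [Ψ²/2] between the walls = 0.
State is unnormalized: ∫|Ψ|² dx = 4.3847, and ∫Ψ*·(−ħ²/2m · Ψ'') dx = 15.249, so ⟨T⟩ = 15.249 / 4.3847.
⟨T⟩ = 3.4778.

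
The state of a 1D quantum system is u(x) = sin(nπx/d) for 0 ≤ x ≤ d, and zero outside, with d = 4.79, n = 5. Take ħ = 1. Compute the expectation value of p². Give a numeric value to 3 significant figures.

10.8

p² u = −ħ² d²u/dx²; ⟨p²⟩ = −ħ² ∫ u*·u'' dx / ∫|u|² dx.
d/dx sin(nπx/d) = (nπ/d)·cos(nπx/d) and d²/dx² sin(nπx/d) = −(nπ/d)²·sin(nπx/d); on 0 ≤ x ≤ d, ∫sin²(nπx/d) dx = d/2 and ∫sin(nπx/d)·cos(nπx/d) dx = 0.
State is unnormalized: ∫|u|² dx = 2.3950, and ∫u*·(−ħ² u'') dx = 25.756, so ⟨p²⟩ = 25.756 / 2.3950.
⟨p²⟩ = 10.754.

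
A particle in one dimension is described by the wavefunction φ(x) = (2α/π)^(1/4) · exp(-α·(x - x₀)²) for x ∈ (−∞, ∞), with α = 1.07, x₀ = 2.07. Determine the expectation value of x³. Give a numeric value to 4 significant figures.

⟨x³⟩ = ∫ x³·|φ|² dx (integrals over the domain).
Gaussian moments (u = x − x₀): ∫u^(2j)·e^(−2αu²) du = (2j−1)!!/(4α)^j · √(π/(2α)), odd powers integrate to 0; here √(π/(2α)) = 1.2116.
⟨x³⟩ = 10.321.

10.32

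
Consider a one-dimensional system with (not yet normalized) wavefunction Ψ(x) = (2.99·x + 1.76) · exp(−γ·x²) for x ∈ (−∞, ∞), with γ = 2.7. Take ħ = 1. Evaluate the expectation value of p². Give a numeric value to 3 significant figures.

p² Ψ = −ħ² d²Ψ/dx²; ⟨p²⟩ = −ħ² ∫ Ψ*·Ψ'' dx / ∫|Ψ|² dx.
Expand each integrand as polynomial × e^(−2γx²) and use ∫x^(2j)·e^(−2γx²) dx = (2j−1)!!/(4γ)^j · √(π/(2γ)), odd powers → 0; here √(π/(2γ)) = 0.76274. Differentiate with the product rule, d/dx e^(−γx²) = −2γx·e^(−γx²).
State is unnormalized: ∫|Ψ|² dx = 2.9941, and ∫Ψ*·(−ħ² Ψ'') dx = 11.493, so ⟨p²⟩ = 11.493 / 2.9941.
⟨p²⟩ = 3.8388.

3.84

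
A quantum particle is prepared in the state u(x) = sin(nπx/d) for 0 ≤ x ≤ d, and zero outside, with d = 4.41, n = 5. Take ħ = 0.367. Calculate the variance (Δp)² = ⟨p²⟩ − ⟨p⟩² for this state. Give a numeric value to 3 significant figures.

1.71

Compute ⟨p⟩ and ⟨p²⟩ separately; (Δp)² = ⟨p²⟩ − ⟨p⟩².
d/dx sin(nπx/d) = (nπ/d)·cos(nπx/d) and d²/dx² sin(nπx/d) = −(nπ/d)²·sin(nπx/d); on 0 ≤ x ≤ d, ∫sin²(nπx/d) dx = d/2 and ∫sin(nπx/d)·cos(nπx/d) dx = 0.
Normalization: ∫|u|² dx = 2.2050.
⟨p⟩ = 0.0000 and ⟨p²⟩ = 1.7088.
(Δp)² = 1.7088 − (0.0000)² = 1.7088.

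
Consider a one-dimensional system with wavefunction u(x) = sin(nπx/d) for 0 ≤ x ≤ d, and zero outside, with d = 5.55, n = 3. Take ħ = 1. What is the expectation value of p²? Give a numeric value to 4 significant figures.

p² u = −ħ² d²u/dx²; ⟨p²⟩ = −ħ² ∫ u*·u'' dx / ∫|u|² dx.
d/dx sin(nπx/d) = (nπ/d)·cos(nπx/d) and d²/dx² sin(nπx/d) = −(nπ/d)²·sin(nπx/d); on 0 ≤ x ≤ d, ∫sin²(nπx/d) dx = d/2 and ∫sin(nπx/d)·cos(nπx/d) dx = 0.
State is unnormalized: ∫|u|² dx = 2.7750, and ∫u*·(−ħ² u'') dx = 8.0024, so ⟨p²⟩ = 8.0024 / 2.7750.
⟨p²⟩ = 2.8837.

2.884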